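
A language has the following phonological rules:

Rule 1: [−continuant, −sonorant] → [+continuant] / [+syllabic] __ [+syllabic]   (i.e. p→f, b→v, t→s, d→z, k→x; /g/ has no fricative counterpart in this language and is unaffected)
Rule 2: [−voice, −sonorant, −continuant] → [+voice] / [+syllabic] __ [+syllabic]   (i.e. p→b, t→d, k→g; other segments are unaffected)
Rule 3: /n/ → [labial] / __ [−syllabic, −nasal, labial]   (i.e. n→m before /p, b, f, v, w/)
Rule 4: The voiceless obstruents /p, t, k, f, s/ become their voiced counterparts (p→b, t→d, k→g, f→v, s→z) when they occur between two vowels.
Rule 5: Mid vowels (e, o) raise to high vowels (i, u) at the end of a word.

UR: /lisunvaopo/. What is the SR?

lizumvaovu

Rule 1 (intervocalic spirantization): /p/ is a stop between vowels /o/ and /o/, so it spirantizes to the fricative [f]. /lisunvaopo/ → lisunvaofo.
Rule 2 (intervocalic voicing): no segment meets the environment; /lisunvaofo/ is unchanged.
Rule 3 (nasal place assimilation): /n/ precedes the labial consonant /v/, so it assimilates in place to [m]. /lisunvaofo/ → lisumvaofo.
Rule 4 (intervocalic voicing): /s/ is a voiceless obstruent between vowels /i/ and /u/, so it voices to [z]. /f/ is a voiceless obstruent between vowels /o/ and /o/, so it voices to [v]. /lisumvaofo/ → lizumvaovo.
Rule 5 (final vowel raising): /o/ is a mid vowel in word-final position, so it raises to [u]. /lizumvaovo/ → lizumvaovu.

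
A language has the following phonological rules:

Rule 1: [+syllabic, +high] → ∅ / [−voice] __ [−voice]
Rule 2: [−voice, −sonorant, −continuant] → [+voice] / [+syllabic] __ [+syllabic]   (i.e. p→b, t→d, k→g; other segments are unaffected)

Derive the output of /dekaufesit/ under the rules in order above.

Rule 1 (high vowel syncope): /i/ is a high vowel flanked by voiceless consonants /s/ and /t/, so it deletes. /dekaufesit/ → dekaufest.
Rule 2 (intervocalic voicing): /k/ is a voiceless stop between vowels /e/ and /a/, so it voices to [g]. /dekaufest/ → degaufest.

degaufest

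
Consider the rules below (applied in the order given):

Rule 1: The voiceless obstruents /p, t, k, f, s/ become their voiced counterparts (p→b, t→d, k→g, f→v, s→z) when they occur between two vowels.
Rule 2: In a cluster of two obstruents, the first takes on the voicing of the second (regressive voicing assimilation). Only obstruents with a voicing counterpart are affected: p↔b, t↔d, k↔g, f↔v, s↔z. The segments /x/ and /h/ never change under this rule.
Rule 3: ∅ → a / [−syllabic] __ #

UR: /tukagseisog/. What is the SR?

Rule 1 (intervocalic voicing): /k/ is a voiceless obstruent between vowels /u/ and /a/, so it voices to [g]. /s/ is a voiceless obstruent between vowels /i/ and /o/, so it voices to [z]. /tukagseisog/ → tugagseizog.
Rule 2 (regressive voicing assimilation): /g/ precedes the voiceless obstruent /s/, so it devoices to [k] by assimilation. /tugagseizog/ → tugakseizog.
Rule 3 (final a-epenthesis): the form ends in the consonant /g/, so [a] is inserted word-finally. /tugakseizog/ → tugakseizoga.

tugakseizoga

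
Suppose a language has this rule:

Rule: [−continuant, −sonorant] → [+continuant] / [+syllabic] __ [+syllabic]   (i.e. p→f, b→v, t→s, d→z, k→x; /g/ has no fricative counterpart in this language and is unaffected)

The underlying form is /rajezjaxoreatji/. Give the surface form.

rajezjaxoreatji

No segment of /rajezjaxoreatji/ meets the structural description of the rule, so the form surfaces unchanged.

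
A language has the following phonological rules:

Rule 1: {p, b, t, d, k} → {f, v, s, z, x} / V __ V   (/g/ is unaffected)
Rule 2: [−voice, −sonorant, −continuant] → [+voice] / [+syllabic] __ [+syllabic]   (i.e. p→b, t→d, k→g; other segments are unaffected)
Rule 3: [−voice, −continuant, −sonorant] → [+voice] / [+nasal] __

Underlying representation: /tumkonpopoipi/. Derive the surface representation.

Rule 1 (intervocalic spirantization): /p/ is a stop between vowels /o/ and /o/, so it spirantizes to the fricative [f]. /p/ is a stop between vowels /i/ and /i/, so it spirantizes to the fricative [f]. /tumkonpopoipi/ → tumkonpofoifi.
Rule 2 (intervocalic voicing): no segment meets the environment; /tumkonpofoifi/ is unchanged.
Rule 3 (post-nasal voicing): /k/ is a voiceless stop immediately after the nasal /m/, so it voices to [g]. /p/ is a voiceless stop immediately after the nasal /n/, so it voices to [b]. /tumkonpofoifi/ → tumgonbofoifi.

tumgonbofoifi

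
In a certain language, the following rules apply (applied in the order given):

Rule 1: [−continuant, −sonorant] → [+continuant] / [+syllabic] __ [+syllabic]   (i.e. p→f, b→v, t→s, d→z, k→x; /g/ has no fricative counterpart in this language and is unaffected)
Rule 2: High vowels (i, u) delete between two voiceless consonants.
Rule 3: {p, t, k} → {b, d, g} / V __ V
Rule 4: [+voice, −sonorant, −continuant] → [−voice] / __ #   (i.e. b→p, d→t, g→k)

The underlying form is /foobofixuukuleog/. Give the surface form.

Rule 1 (intervocalic spirantization): /b/ is a stop between vowels /o/ and /o/, so it spirantizes to the fricative [v]. /k/ is a stop between vowels /u/ and /u/, so it spirantizes to the fricative [x]. /foobofixuukuleog/ → foovofixuuxuleog.
Rule 2 (high vowel syncope): /i/ is a high vowel flanked by voiceless consonants /f/ and /x/, so it deletes. /foovofixuuxuleog/ → foovofxuuxuleog.
Rule 3 (intervocalic voicing): no segment meets the environment; /foovofxuuxuleog/ is unchanged.
Rule 4 (final devoicing): /g/ is a voiced stop in word-final position, so it devoices to [k]. /foovofxuuxuleog/ → foovofxuuxuleok.

foovofxuuxuleok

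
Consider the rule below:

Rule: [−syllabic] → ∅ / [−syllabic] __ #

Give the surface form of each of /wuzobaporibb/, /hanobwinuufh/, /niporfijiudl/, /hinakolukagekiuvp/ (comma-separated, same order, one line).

/wuzobaporibb/: /b/ is the second consonant of a word-final cluster /bb/, so it deletes. → [wuzobaporib].
/hanobwinuufh/: /h/ is the second consonant of a word-final cluster /fh/, so it deletes. → [hanobwinuuf].
/niporfijiudl/: /l/ is the second consonant of a word-final cluster /dl/, so it deletes. → [niporfijiud].
/hinakolukagekiuvp/: /p/ is the second consonant of a word-final cluster /vp/, so it deletes. → [hinakolukagekiuv].

wuzobaporib, hanobwinuuf, niporfijiud, hinakolukagekiuv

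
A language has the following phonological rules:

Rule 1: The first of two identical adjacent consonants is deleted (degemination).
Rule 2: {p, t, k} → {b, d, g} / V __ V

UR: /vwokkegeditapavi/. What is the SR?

Rule 1 (degemination): /kk/ is a geminate; the first /k/ deletes. /vwokkegeditapavi/ → vwokegeditapavi.
Rule 2 (intervocalic voicing): /k/ is a voiceless stop between vowels /o/ and /e/, so it voices to [g]. /t/ is a voiceless stop between vowels /i/ and /a/, so it voices to [d]. /p/ is a voiceless stop between vowels /a/ and /a/, so it voices to [b]. /vwokegeditapavi/ → vwogegedidabavi.

vwogegedidabavi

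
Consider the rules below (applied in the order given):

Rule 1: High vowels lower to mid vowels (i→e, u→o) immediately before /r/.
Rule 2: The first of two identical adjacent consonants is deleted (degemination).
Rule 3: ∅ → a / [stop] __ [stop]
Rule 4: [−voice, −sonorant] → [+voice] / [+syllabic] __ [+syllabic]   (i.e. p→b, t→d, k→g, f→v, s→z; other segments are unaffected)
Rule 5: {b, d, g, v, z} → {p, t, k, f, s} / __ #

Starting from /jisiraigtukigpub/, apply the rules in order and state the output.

jizeraigadugigabup

Rule 1 (pre-rhotic lowering): /i/ is a high vowel immediately before /r/, so it lowers to [e]. /jisiraigtukigpub/ → jiseraigtukigpub.
Rule 2 (degemination): no segment meets the environment; /jiseraigtukigpub/ is unchanged.
Rule 3 (stop-cluster a-epenthesis): /g/ and /t/ form a stop–stop cluster, so [a] is inserted between them. /g/ and /p/ form a stop–stop cluster, so [a] is inserted between them. /jiseraigtukigpub/ → jiseraigatukigapub.
Rule 4 (intervocalic voicing): /s/ is a voiceless obstruent between vowels /i/ and /e/, so it voices to [z]. /t/ is a voiceless obstruent between vowels /a/ and /u/, so it voices to [d]. /k/ is a voiceless obstruent between vowels /u/ and /i/, so it voices to [g]. /p/ is a voiceless obstruent between vowels /a/ and /u/, so it voices to [b]. /jiseraigatukigapub/ → jizeraigadugigabub.
Rule 5 (final devoicing): /b/ is a voiced obstruent in word-final position, so it devoices to [p]. /jizeraigadugigabub/ → jizeraigadugigabup.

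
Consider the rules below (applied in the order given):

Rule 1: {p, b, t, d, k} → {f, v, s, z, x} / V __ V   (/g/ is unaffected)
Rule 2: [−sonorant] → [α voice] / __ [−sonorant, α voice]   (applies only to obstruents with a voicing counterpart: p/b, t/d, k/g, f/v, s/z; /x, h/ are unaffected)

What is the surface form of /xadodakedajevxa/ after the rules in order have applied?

Rule 1 (intervocalic spirantization): /d/ is a stop between vowels /a/ and /o/, so it spirantizes to the fricative [z]. /d/ is a stop between vowels /o/ and /a/, so it spirantizes to the fricative [z]. /k/ is a stop between vowels /a/ and /e/, so it spirantizes to the fricative [x]. /d/ is a stop between vowels /e/ and /a/, so it spirantizes to the fricative [z]. /xadodakedajevxa/ → xazozaxezajevxa.
Rule 2 (regressive voicing assimilation): /v/ precedes the voiceless obstruent /x/, so it devoices to [f] by assimilation. /xazozaxezajevxa/ → xazozaxezajefxa.

xazozaxezajefxa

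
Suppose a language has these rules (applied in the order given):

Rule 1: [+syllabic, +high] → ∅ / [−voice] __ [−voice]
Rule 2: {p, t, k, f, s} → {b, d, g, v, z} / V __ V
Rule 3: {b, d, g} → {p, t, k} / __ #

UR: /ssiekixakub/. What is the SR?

Rule 1 (high vowel syncope): /i/ is a high vowel flanked by voiceless consonants /k/ and /x/, so it deletes. /ssiekixakub/ → ssiekxakub.
Rule 2 (intervocalic voicing): /k/ is a voiceless obstruent between vowels /a/ and /u/, so it voices to [g]. /ssiekxakub/ → ssiekxagub.
Rule 3 (final devoicing): /b/ is a voiced stop in word-final position, so it devoices to [p]. /ssiekxagub/ → ssiekxagup.

ssiekxagup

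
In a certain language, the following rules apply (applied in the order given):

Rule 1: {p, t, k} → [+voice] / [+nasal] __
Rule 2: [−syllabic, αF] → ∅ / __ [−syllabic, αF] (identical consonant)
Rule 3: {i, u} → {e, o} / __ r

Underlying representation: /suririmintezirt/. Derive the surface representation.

sorerimindezert

Rule 1 (post-nasal voicing): /t/ is a voiceless stop immediately after the nasal /n/, so it voices to [d]. /suririmintezirt/ → suririmindezirt.
Rule 2 (degemination): no segment meets the environment; /suririmindezirt/ is unchanged.
Rule 3 (pre-rhotic lowering): /u/ is a high vowel immediately before /r/, so it lowers to [o]. /i/ is a high vowel immediately before /r/, so it lowers to [e]. /i/ is a high vowel immediately before /r/, so it lowers to [e]. /suririmindezirt/ → sorerimindezert.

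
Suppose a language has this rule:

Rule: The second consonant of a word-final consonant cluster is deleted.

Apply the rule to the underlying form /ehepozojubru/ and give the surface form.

ehepozojubru

No segment of /ehepozojubru/ meets the structural description of the rule, so the form surfaces unchanged.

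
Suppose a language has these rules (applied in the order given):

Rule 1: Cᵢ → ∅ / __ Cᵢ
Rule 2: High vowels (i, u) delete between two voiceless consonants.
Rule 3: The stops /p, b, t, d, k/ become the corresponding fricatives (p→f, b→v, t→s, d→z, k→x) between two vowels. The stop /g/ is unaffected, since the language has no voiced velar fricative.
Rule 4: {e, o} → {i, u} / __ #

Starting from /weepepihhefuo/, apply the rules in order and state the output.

weefephefuu

Rule 1 (degemination): /hh/ is a geminate; the first /h/ deletes. /weepepihhefuo/ → weepepihefuo.
Rule 2 (high vowel syncope): /i/ is a high vowel flanked by voiceless consonants /p/ and /h/, so it deletes. /weepepihefuo/ → weepephefuo.
Rule 3 (intervocalic spirantization): /p/ is a stop between vowels /e/ and /e/, so it spirantizes to the fricative [f]. /weepephefuo/ → weefephefuo.
Rule 4 (final vowel raising): /o/ is a mid vowel in word-final position, so it raises to [u]. /weefephefuo/ → weefephefuu.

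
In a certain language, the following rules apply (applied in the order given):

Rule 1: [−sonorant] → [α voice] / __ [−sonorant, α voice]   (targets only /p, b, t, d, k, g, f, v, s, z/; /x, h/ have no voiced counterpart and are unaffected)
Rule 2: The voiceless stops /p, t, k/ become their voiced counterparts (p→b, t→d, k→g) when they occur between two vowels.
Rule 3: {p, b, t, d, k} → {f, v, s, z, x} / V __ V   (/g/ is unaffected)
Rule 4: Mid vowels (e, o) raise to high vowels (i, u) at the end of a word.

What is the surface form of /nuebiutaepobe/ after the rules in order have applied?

Rule 1 (regressive voicing assimilation): no segment meets the environment; /nuebiutaepobe/ is unchanged.
Rule 2 (intervocalic voicing): /t/ is a voiceless stop between vowels /u/ and /a/, so it voices to [d]. /p/ is a voiceless stop between vowels /e/ and /o/, so it voices to [b]. /nuebiutaepobe/ → nuebiudaebobe.
Rule 3 (intervocalic spirantization): /b/ is a stop between vowels /e/ and /i/, so it spirantizes to the fricative [v]. /d/ is a stop between vowels /u/ and /a/, so it spirantizes to the fricative [z]. /b/ is a stop between vowels /e/ and /o/, so it spirantizes to the fricative [v]. /b/ is a stop between vowels /o/ and /e/, so it spirantizes to the fricative [v]. /nuebiudaebobe/ → nueviuzaevove.
Rule 4 (final vowel raising): /e/ is a mid vowel in word-final position, so it raises to [i]. /nueviuzaevove/ → nueviuzaevovi.

nueviuzaevovi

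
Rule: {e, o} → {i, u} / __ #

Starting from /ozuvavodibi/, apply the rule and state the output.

ozuvavodibi

No segment of /ozuvavodibi/ meets the structural description of the rule, so the form surfaces unchanged.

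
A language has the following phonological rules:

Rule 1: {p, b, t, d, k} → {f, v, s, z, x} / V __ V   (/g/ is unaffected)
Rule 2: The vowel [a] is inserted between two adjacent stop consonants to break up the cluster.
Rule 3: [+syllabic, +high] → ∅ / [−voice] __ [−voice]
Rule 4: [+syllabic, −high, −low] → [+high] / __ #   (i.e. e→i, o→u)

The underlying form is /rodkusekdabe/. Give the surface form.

rodaksekadavi

Rule 1 (intervocalic spirantization): /b/ is a stop between vowels /a/ and /e/, so it spirantizes to the fricative [v]. /rodkusekdabe/ → rodkusekdave.
Rule 2 (stop-cluster a-epenthesis): /d/ and /k/ form a stop–stop cluster, so [a] is inserted between them. /k/ and /d/ form a stop–stop cluster, so [a] is inserted between them. /rodkusekdave/ → rodakusekadave.
Rule 3 (high vowel syncope): /u/ is a high vowel flanked by voiceless consonants /k/ and /s/, so it deletes. /rodakusekadave/ → rodaksekadave.
Rule 4 (final vowel raising): /e/ is a mid vowel in word-final position, so it raises to [i]. /rodaksekadave/ → rodaksekadavi.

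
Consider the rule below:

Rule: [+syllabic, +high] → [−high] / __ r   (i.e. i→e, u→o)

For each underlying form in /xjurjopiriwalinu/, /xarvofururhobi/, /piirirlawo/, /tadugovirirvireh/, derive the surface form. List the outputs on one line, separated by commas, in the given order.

xjorjoperiwalinu, xarvofororhobi, piererlawo, tadugoverervereh

/xjurjopiriwalinu/: /u/ is a high vowel immediately before /r/, so it lowers to [o]. /i/ is a high vowel immediately before /r/, so it lowers to [e]. → [xjorjoperiwalinu].
/xarvofururhobi/: /u/ is a high vowel immediately before /r/, so it lowers to [o]. /u/ is a high vowel immediately before /r/, so it lowers to [o]. → [xarvofororhobi].
/piirirlawo/: /i/ is a high vowel immediately before /r/, so it lowers to [e]. /i/ is a high vowel immediately before /r/, so it lowers to [e]. → [piererlawo].
/tadugovirirvireh/: /i/ is a high vowel immediately before /r/, so it lowers to [e]. /i/ is a high vowel immediately before /r/, so it lowers to [e]. /i/ is a high vowel immediately before /r/, so it lowers to [e]. → [tadugoverervereh].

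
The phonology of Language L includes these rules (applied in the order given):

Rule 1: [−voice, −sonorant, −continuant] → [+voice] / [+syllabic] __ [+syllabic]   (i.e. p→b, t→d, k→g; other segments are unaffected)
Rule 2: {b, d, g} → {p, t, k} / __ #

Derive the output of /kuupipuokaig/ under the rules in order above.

Rule 1 (intervocalic voicing): /p/ is a voiceless stop between vowels /u/ and /i/, so it voices to [b]. /p/ is a voiceless stop between vowels /i/ and /u/, so it voices to [b]. /k/ is a voiceless stop between vowels /o/ and /a/, so it voices to [g]. /kuupipuokaig/ → kuubibuogaig.
Rule 2 (final devoicing): /g/ is a voiced stop in word-final position, so it devoices to [k]. /kuubibuogaig/ → kuubibuogaik.

kuubibuogaik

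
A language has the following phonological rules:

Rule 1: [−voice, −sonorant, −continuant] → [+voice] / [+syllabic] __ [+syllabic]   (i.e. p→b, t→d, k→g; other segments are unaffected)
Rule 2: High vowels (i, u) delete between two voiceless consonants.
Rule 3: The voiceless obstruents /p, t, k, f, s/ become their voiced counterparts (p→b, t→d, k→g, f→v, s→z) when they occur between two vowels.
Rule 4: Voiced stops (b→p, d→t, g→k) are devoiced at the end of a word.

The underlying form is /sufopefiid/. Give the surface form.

Rule 1 (intervocalic voicing): /p/ is a voiceless stop between vowels /o/ and /e/, so it voices to [b]. /sufopefiid/ → sufobefiid.
Rule 2 (high vowel syncope): /u/ is a high vowel flanked by voiceless consonants /s/ and /f/, so it deletes. /sufobefiid/ → sfobefiid.
Rule 3 (intervocalic voicing): /f/ is a voiceless obstruent between vowels /e/ and /i/, so it voices to [v]. /sfobefiid/ → sfobeviid.
Rule 4 (final devoicing): /d/ is a voiced stop in word-final position, so it devoices to [t]. /sfobeviid/ → sfobeviit.

sfobeviit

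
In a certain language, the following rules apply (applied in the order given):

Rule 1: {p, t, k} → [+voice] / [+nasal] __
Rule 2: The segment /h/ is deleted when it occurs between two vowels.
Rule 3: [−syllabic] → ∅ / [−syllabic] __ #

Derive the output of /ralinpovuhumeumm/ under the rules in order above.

Rule 1 (post-nasal voicing): /p/ is a voiceless stop immediately after the nasal /n/, so it voices to [b]. /ralinpovuhumeumm/ → ralinbovuhumeumm.
Rule 2 (intervocalic h-deletion): /h/ occurs between vowels /u/ and /u/, so it deletes. /ralinbovuhumeumm/ → ralinbovuumeumm.
Rule 3 (final cluster simplification): /m/ is the second consonant of a word-final cluster /mm/, so it deletes. /ralinbovuumeumm/ → ralinbovuumeum.

ralinbovuumeum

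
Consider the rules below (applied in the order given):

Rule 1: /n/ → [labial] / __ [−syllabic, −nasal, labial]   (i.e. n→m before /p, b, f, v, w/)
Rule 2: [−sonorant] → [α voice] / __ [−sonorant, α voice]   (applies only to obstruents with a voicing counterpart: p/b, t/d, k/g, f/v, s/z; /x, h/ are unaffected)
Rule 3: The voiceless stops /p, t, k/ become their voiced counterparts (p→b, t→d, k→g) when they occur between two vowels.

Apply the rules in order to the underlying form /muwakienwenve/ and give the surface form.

Rule 1 (nasal place assimilation): /n/ precedes the labial consonant /w/, so it assimilates in place to [m]. /n/ precedes the labial consonant /v/, so it assimilates in place to [m]. /muwakienwenve/ → muwakiemwemve.
Rule 2 (regressive voicing assimilation): no segment meets the environment; /muwakiemwemve/ is unchanged.
Rule 3 (intervocalic voicing): /k/ is a voiceless stop between vowels /a/ and /i/, so it voices to [g]. /muwakiemwemve/ → muwagiemwemve.

muwagiemwemve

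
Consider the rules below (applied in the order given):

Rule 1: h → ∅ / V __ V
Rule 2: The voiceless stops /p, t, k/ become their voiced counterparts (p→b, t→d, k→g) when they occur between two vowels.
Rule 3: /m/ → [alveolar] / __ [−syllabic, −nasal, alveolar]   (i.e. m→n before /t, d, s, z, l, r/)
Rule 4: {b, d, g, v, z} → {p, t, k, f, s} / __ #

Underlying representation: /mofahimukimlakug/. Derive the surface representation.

Rule 1 (intervocalic h-deletion): /h/ occurs between vowels /a/ and /i/, so it deletes. /mofahimukimlakug/ → mofaimukimlakug.
Rule 2 (intervocalic voicing): /k/ is a voiceless stop between vowels /u/ and /i/, so it voices to [g]. /k/ is a voiceless stop between vowels /a/ and /u/, so it voices to [g]. /mofaimukimlakug/ → mofaimugimlagug.
Rule 3 (nasal place assimilation): /m/ precedes the alveolar consonant /l/, so it assimilates in place to [n]. /mofaimugimlagug/ → mofaimuginlagug.
Rule 4 (final devoicing): /g/ is a voiced obstruent in word-final position, so it devoices to [k]. /mofaimuginlagug/ → mofaimuginlaguk.

mofaimuginlaguk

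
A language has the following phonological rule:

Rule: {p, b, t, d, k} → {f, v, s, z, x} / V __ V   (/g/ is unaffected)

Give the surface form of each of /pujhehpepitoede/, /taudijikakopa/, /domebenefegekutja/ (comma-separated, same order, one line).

pujhehpefisoeze, tauzijixaxofa, domevenefegexutja

/pujhehpepitoede/: /p/ is a stop between vowels /e/ and /i/, so it spirantizes to the fricative [f]. /t/ is a stop between vowels /i/ and /o/, so it spirantizes to the fricative [s]. /d/ is a stop between vowels /e/ and /e/, so it spirantizes to the fricative [z]. → [pujhehpefisoeze].
/taudijikakopa/: /d/ is a stop between vowels /u/ and /i/, so it spirantizes to the fricative [z]. /k/ is a stop between vowels /i/ and /a/, so it spirantizes to the fricative [x]. /k/ is a stop between vowels /a/ and /o/, so it spirantizes to the fricative [x]. /p/ is a stop between vowels /o/ and /a/, so it spirantizes to the fricative [f]. → [tauzijixaxofa].
/domebenefegekutja/: /b/ is a stop between vowels /e/ and /e/, so it spirantizes to the fricative [v]. /k/ is a stop between vowels /e/ and /u/, so it spirantizes to the fricative [x]. → [domevenefegexutja].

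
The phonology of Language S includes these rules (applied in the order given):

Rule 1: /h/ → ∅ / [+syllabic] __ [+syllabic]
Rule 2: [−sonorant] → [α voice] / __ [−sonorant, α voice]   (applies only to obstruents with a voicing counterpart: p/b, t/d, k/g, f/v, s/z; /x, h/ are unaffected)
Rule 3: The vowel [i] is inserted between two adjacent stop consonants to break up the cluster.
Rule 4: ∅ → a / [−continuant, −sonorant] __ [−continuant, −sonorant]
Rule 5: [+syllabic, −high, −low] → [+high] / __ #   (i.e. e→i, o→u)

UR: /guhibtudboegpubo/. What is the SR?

guipitudiboekipubu

Rule 1 (intervocalic h-deletion): /h/ occurs between vowels /u/ and /i/, so it deletes. /guhibtudboegpubo/ → guibtudboegpubo.
Rule 2 (regressive voicing assimilation): /b/ precedes the voiceless obstruent /t/, so it devoices to [p] by assimilation. /g/ precedes the voiceless obstruent /p/, so it devoices to [k] by assimilation. /guibtudboegpubo/ → guiptudboekpubo.
Rule 3 (stop-cluster i-epenthesis): /p/ and /t/ form a stop–stop cluster, so [i] is inserted between them. /d/ and /b/ form a stop–stop cluster, so [i] is inserted between them. /k/ and /p/ form a stop–stop cluster, so [i] is inserted between them. /guiptudboekpubo/ → guipitudiboekipubo.
Rule 4 (stop-cluster a-epenthesis): no segment meets the environment; /guipitudiboekipubo/ is unchanged.
Rule 5 (final vowel raising): /o/ is a mid vowel in word-final position, so it raises to [u]. /guipitudiboekipubo/ → guipitudiboekipubu.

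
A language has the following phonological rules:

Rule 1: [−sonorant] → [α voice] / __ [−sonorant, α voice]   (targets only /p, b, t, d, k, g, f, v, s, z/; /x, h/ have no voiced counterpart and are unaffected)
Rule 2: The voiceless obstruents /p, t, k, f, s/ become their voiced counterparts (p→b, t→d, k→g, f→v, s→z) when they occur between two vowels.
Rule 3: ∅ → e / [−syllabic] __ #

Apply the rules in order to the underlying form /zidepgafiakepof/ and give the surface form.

zidebgaviagebofe

Rule 1 (regressive voicing assimilation): /p/ precedes the voiced obstruent /g/, so it voices to [b] by assimilation. /zidepgafiakepof/ → zidebgafiakepof.
Rule 2 (intervocalic voicing): /f/ is a voiceless obstruent between vowels /a/ and /i/, so it voices to [v]. /k/ is a voiceless obstruent between vowels /a/ and /e/, so it voices to [g]. /p/ is a voiceless obstruent between vowels /e/ and /o/, so it voices to [b]. /zidebgafiakepof/ → zidebgaviagebof.
Rule 3 (final e-epenthesis): the form ends in the consonant /f/, so [e] is inserted word-finally. /zidebgaviagebof/ → zidebgaviagebofe.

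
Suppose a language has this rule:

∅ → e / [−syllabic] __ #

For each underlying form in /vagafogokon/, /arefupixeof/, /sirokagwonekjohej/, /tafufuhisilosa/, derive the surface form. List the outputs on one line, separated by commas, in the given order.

/vagafogokon/: the form ends in the consonant /n/, so [e] is inserted word-finally. → [vagafogokone].
/arefupixeof/: the form ends in the consonant /f/, so [e] is inserted word-finally. → [arefupixeofe].
/sirokagwonekjohej/: the form ends in the consonant /j/, so [e] is inserted word-finally. → [sirokagwonekjoheje].
/tafufuhisilosa/: the rule's environment is not met; surfaces unchanged as [tafufuhisilosa].

vagafogokone, arefupixeofe, sirokagwonekjoheje, tafufuhisilosa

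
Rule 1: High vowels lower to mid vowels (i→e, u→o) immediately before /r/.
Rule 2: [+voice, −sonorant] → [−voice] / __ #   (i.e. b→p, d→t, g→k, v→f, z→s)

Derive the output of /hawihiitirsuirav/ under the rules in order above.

Rule 1 (pre-rhotic lowering): /i/ is a high vowel immediately before /r/, so it lowers to [e]. /i/ is a high vowel immediately before /r/, so it lowers to [e]. /hawihiitirsuirav/ → hawihiitersuerav.
Rule 2 (final devoicing): /v/ is a voiced obstruent in word-final position, so it devoices to [f]. /hawihiitersuerav/ → hawihiitersueraf.

hawihiitersueraf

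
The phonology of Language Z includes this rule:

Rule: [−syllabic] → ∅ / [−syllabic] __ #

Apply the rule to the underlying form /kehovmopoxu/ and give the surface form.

kehovmopoxu

No segment of /kehovmopoxu/ meets the structural description of the rule, so the form surfaces unchanged.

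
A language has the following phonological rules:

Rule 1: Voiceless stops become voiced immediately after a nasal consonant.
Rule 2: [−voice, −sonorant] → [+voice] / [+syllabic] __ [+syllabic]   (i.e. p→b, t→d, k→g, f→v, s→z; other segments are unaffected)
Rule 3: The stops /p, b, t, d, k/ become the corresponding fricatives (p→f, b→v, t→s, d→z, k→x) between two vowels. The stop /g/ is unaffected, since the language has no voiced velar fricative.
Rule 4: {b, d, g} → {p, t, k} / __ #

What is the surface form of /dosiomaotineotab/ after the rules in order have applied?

Rule 1 (post-nasal voicing): no segment meets the environment; /dosiomaotineotab/ is unchanged.
Rule 2 (intervocalic voicing): /s/ is a voiceless obstruent between vowels /o/ and /i/, so it voices to [z]. /t/ is a voiceless obstruent between vowels /o/ and /i/, so it voices to [d]. /t/ is a voiceless obstruent between vowels /o/ and /a/, so it voices to [d]. /dosiomaotineotab/ → doziomaodineodab.
Rule 3 (intervocalic spirantization): /d/ is a stop between vowels /o/ and /i/, so it spirantizes to the fricative [z]. /d/ is a stop between vowels /o/ and /a/, so it spirantizes to the fricative [z]. /doziomaodineodab/ → doziomaozineozab.
Rule 4 (final devoicing): /b/ is a voiced stop in word-final position, so it devoices to [p]. /doziomaozineozab/ → doziomaozineozap.

doziomaozineozap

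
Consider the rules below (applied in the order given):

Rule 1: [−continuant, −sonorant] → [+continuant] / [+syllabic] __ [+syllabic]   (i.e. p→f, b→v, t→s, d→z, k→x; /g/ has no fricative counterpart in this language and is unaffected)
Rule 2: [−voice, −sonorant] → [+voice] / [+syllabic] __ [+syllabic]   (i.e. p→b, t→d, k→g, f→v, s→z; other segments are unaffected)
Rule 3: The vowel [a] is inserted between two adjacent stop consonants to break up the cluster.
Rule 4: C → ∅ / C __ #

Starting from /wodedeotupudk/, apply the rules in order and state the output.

Rule 1 (intervocalic spirantization): /d/ is a stop between vowels /o/ and /e/, so it spirantizes to the fricative [z]. /d/ is a stop between vowels /e/ and /e/, so it spirantizes to the fricative [z]. /t/ is a stop between vowels /o/ and /u/, so it spirantizes to the fricative [s]. /p/ is a stop between vowels /u/ and /u/, so it spirantizes to the fricative [f]. /wodedeotupudk/ → wozezeosufudk.
Rule 2 (intervocalic voicing): /s/ is a voiceless obstruent between vowels /o/ and /u/, so it voices to [z]. /f/ is a voiceless obstruent between vowels /u/ and /u/, so it voices to [v]. /wozezeosufudk/ → wozezeozuvudk.
Rule 3 (stop-cluster a-epenthesis): /d/ and /k/ form a stop–stop cluster, so [a] is inserted between them. /wozezeozuvudk/ → wozezeozuvudak.
Rule 4 (final cluster simplification): no segment meets the environment; /wozezeozuvudak/ is unchanged.

wozezeozuvudak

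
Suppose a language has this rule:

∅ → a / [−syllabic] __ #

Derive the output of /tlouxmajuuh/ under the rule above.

the form ends in the consonant /h/, so [a] is inserted word-finally.
Surface form: [tlouxmajuuha].

tlouxmajuuha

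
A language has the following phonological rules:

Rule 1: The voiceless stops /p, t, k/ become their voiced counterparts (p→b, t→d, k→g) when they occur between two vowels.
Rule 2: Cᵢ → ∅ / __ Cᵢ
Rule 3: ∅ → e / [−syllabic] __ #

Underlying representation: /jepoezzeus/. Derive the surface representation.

jeboezeuse

Rule 1 (intervocalic voicing): /p/ is a voiceless stop between vowels /e/ and /o/, so it voices to [b]. /jepoezzeus/ → jeboezzeus.
Rule 2 (degemination): /zz/ is a geminate; the first /z/ deletes. /jeboezzeus/ → jeboezeus.
Rule 3 (final e-epenthesis): the form ends in the consonant /s/, so [e] is inserted word-finally. /jeboezeus/ → jeboezeuse.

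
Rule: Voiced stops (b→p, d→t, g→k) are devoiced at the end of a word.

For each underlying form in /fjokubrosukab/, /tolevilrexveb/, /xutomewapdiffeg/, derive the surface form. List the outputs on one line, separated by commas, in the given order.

/fjokubrosukab/: /b/ is a voiced stop in word-final position, so it devoices to [p]. → [fjokubrosukap].
/tolevilrexveb/: /b/ is a voiced stop in word-final position, so it devoices to [p]. → [tolevilrexvep].
/xutomewapdiffeg/: /g/ is a voiced stop in word-final position, so it devoices to [k]. → [xutomewapdiffek].

fjokubrosukap, tolevilrexvep, xutomewapdiffek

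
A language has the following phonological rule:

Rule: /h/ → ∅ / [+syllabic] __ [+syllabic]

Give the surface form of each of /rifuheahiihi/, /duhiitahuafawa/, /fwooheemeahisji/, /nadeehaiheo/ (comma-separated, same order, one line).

rifueaiii, duiitauafawa, fwooeemeaisji, nadeeaieo

/rifuheahiihi/: /h/ occurs between vowels /u/ and /e/, so it deletes. /h/ occurs between vowels /a/ and /i/, so it deletes. /h/ occurs between vowels /i/ and /i/, so it deletes. → [rifueaiii].
/duhiitahuafawa/: /h/ occurs between vowels /u/ and /i/, so it deletes. /h/ occurs between vowels /a/ and /u/, so it deletes. → [duiitauafawa].
/fwooheemeahisji/: /h/ occurs between vowels /o/ and /e/, so it deletes. /h/ occurs between vowels /a/ and /i/, so it deletes. → [fwooeemeaisji].
/nadeehaiheo/: /h/ occurs between vowels /e/ and /a/, so it deletes. /h/ occurs between vowels /i/ and /e/, so it deletes. → [nadeeaieo].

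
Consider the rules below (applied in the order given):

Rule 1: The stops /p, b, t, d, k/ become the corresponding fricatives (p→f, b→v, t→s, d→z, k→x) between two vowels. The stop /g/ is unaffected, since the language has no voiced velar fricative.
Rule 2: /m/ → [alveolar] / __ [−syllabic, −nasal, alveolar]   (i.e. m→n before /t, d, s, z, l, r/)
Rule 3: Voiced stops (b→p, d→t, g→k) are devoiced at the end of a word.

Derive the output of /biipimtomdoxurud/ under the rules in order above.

biifintondoxurut

Rule 1 (intervocalic spirantization): /p/ is a stop between vowels /i/ and /i/, so it spirantizes to the fricative [f]. /biipimtomdoxurud/ → biifimtomdoxurud.
Rule 2 (nasal place assimilation): /m/ precedes the alveolar consonant /t/, so it assimilates in place to [n]. /m/ precedes the alveolar consonant /d/, so it assimilates in place to [n]. /biifimtomdoxurud/ → biifintondoxurud.
Rule 3 (final devoicing): /d/ is a voiced stop in word-final position, so it devoices to [t]. /biifintondoxurud/ → biifintondoxurut.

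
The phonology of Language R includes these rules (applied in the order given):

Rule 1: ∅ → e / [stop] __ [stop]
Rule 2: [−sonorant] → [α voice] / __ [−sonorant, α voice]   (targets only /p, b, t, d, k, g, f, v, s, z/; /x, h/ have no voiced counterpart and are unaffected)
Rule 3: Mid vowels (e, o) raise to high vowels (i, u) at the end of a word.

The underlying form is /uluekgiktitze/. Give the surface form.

Rule 1 (stop-cluster e-epenthesis): /k/ and /g/ form a stop–stop cluster, so [e] is inserted between them. /k/ and /t/ form a stop–stop cluster, so [e] is inserted between them. /uluekgiktitze/ → uluekegiketitze.
Rule 2 (regressive voicing assimilation): /t/ precedes the voiced obstruent /z/, so it voices to [d] by assimilation. /uluekegiketitze/ → uluekegiketidze.
Rule 3 (final vowel raising): /e/ is a mid vowel in word-final position, so it raises to [i]. /uluekegiketidze/ → uluekegiketidzi.

uluekegiketidzi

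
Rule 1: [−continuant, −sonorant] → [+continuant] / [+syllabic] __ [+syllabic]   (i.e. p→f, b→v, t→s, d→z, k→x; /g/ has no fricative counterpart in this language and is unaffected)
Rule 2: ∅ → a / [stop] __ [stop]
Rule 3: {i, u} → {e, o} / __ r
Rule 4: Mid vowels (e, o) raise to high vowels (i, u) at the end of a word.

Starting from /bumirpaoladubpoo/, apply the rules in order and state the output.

bumerpaolazubapou

Rule 1 (intervocalic spirantization): /d/ is a stop between vowels /a/ and /u/, so it spirantizes to the fricative [z]. /bumirpaoladubpoo/ → bumirpaolazubpoo.
Rule 2 (stop-cluster a-epenthesis): /b/ and /p/ form a stop–stop cluster, so [a] is inserted between them. /bumirpaolazubpoo/ → bumirpaolazubapoo.
Rule 3 (pre-rhotic lowering): /i/ is a high vowel immediately before /r/, so it lowers to [e]. /bumirpaolazubapoo/ → bumerpaolazubapoo.
Rule 4 (final vowel raising): /o/ is a mid vowel in word-final position, so it raises to [u]. /bumerpaolazubapoo/ → bumerpaolazubapou.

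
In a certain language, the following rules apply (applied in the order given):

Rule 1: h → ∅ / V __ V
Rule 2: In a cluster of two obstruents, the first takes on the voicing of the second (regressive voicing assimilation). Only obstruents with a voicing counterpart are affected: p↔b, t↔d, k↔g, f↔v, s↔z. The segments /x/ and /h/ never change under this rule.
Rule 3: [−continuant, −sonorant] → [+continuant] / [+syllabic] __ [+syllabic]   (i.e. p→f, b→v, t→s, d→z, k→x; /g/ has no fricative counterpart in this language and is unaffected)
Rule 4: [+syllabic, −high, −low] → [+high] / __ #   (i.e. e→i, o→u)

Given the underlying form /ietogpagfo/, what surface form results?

iesokpakfu

Rule 1 (intervocalic h-deletion): no segment meets the environment; /ietogpagfo/ is unchanged.
Rule 2 (regressive voicing assimilation): /g/ precedes the voiceless obstruent /p/, so it devoices to [k] by assimilation. /g/ precedes the voiceless obstruent /f/, so it devoices to [k] by assimilation. /ietogpagfo/ → ietokpakfo.
Rule 3 (intervocalic spirantization): /t/ is a stop between vowels /e/ and /o/, so it spirantizes to the fricative [s]. /ietokpakfo/ → iesokpakfo.
Rule 4 (final vowel raising): /o/ is a mid vowel in word-final position, so it raises to [u]. /iesokpakfo/ → iesokpakfu.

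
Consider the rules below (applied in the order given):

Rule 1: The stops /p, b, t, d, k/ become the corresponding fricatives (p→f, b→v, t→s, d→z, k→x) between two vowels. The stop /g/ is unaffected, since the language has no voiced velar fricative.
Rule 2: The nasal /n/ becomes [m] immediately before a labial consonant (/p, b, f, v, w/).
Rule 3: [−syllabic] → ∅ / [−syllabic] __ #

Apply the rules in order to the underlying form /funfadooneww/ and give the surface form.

fumfazoonew

Rule 1 (intervocalic spirantization): /d/ is a stop between vowels /a/ and /o/, so it spirantizes to the fricative [z]. /funfadooneww/ → funfazooneww.
Rule 2 (nasal place assimilation): /n/ precedes the labial consonant /f/, so it assimilates in place to [m]. /funfazooneww/ → fumfazooneww.
Rule 3 (final cluster simplification): /w/ is the second consonant of a word-final cluster /ww/, so it deletes. /fumfazooneww/ → fumfazoonew.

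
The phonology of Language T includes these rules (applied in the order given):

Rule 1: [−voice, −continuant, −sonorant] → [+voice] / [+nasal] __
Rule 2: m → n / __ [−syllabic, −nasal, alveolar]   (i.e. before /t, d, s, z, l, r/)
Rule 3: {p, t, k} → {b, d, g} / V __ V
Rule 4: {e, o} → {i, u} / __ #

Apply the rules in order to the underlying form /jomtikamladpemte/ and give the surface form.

Rule 1 (post-nasal voicing): /t/ is a voiceless stop immediately after the nasal /m/, so it voices to [d]. /t/ is a voiceless stop immediately after the nasal /m/, so it voices to [d]. /jomtikamladpemte/ → jomdikamladpemde.
Rule 2 (nasal place assimilation): /m/ precedes the alveolar consonant /d/, so it assimilates in place to [n]. /m/ precedes the alveolar consonant /l/, so it assimilates in place to [n]. /m/ precedes the alveolar consonant /d/, so it assimilates in place to [n]. /jomdikamladpemde/ → jondikanladpende.
Rule 3 (intervocalic voicing): /k/ is a voiceless stop between vowels /i/ and /a/, so it voices to [g]. /jondikanladpende/ → jondiganladpende.
Rule 4 (final vowel raising): /e/ is a mid vowel in word-final position, so it raises to [i]. /jondiganladpende/ → jondiganladpendi.

jondiganladpendi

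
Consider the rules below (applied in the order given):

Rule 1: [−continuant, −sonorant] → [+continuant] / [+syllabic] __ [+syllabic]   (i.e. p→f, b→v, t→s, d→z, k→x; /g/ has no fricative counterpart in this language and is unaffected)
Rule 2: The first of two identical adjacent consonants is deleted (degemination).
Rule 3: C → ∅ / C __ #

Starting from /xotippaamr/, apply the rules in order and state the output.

xosipaam

Rule 1 (intervocalic spirantization): /t/ is a stop between vowels /o/ and /i/, so it spirantizes to the fricative [s]. /xotippaamr/ → xosippaamr.
Rule 2 (degemination): /pp/ is a geminate; the first /p/ deletes. /xosippaamr/ → xosipaamr.
Rule 3 (final cluster simplification): /r/ is the second consonant of a word-final cluster /mr/, so it deletes. /xosipaamr/ → xosipaam.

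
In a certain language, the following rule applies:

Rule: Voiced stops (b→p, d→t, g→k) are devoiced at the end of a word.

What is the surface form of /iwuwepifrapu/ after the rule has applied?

iwuwepifrapu

No segment of /iwuwepifrapu/ meets the structural description of the rule, so the form surfaces unchanged.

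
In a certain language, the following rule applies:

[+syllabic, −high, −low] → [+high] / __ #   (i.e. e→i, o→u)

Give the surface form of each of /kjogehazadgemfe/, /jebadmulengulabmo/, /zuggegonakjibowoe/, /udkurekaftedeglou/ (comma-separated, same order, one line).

kjogehazadgemfi, jebadmulengulabmu, zuggegonakjibowoi, udkurekaftedeglou

/kjogehazadgemfe/: /e/ is a mid vowel in word-final position, so it raises to [i]. → [kjogehazadgemfi].
/jebadmulengulabmo/: /o/ is a mid vowel in word-final position, so it raises to [u]. → [jebadmulengulabmu].
/zuggegonakjibowoe/: /e/ is a mid vowel in word-final position, so it raises to [i]. → [zuggegonakjibowoi].
/udkurekaftedeglou/: the rule's environment is not met; surfaces unchanged as [udkurekaftedeglou].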